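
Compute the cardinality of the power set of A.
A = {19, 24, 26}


Set A = {19, 24, 26}
|A| = 3
The power set P(A) contains all subsets of A.
|P(A)| = 2^|A| = 2^3 = 8

8


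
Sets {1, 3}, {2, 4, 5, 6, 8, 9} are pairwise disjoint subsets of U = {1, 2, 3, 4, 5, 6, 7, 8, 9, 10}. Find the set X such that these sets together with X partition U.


U = {1, 2, 3, 4, 5, 6, 7, 8, 9, 10}
Shown blocks: {1, 3}, {2, 4, 5, 6, 8, 9}
A partition's blocks are pairwise disjoint and cover U, so the missing block = U \ (union of shown blocks).
Union of shown blocks: {1, 2, 3, 4, 5, 6, 8, 9}
Missing block = U \ (union) = {7, 10}

{7, 10}


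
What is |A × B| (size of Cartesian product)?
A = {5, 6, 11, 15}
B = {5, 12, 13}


Set A = {5, 6, 11, 15} has 4 elements.
Set B = {5, 12, 13} has 3 elements.
|A × B| = |A| × |B| = 4 × 3 = 12

12


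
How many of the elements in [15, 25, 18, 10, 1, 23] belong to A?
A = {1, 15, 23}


Set A = {1, 15, 23}
Candidates: [15, 25, 18, 10, 1, 23]
Check each candidate:
15 ∈ A, 25 ∉ A, 18 ∉ A, 10 ∉ A, 1 ∈ A, 23 ∈ A
Count of candidates in A: 3

3


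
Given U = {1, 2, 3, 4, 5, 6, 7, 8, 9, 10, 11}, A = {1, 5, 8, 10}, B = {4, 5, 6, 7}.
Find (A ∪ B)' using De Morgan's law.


U = {1, 2, 3, 4, 5, 6, 7, 8, 9, 10, 11}
A = {1, 5, 8, 10}, B = {4, 5, 6, 7}
A ∪ B = {1, 4, 5, 6, 7, 8, 10}
(A ∪ B)' = U \ (A ∪ B) = {2, 3, 9, 11}
Verification via A' ∩ B': A' = {2, 3, 4, 6, 7, 9, 11}, B' = {1, 2, 3, 8, 9, 10, 11}
A' ∩ B' = {2, 3, 9, 11} ✓

{2, 3, 9, 11}


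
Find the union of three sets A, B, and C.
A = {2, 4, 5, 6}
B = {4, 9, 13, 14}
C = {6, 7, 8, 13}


Set A = {2, 4, 5, 6}
Set B = {4, 9, 13, 14}
Set C = {6, 7, 8, 13}
First, A ∪ B = {2, 4, 5, 6, 9, 13, 14}
Then, (A ∪ B) ∪ C = {2, 4, 5, 6, 7, 8, 9, 13, 14}

{2, 4, 5, 6, 7, 8, 9, 13, 14}


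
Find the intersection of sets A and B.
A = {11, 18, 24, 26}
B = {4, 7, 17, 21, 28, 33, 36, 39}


Set A = {11, 18, 24, 26}
Set B = {4, 7, 17, 21, 28, 33, 36, 39}
A ∩ B includes only elements in both sets.
Check each element of A against B:
11 ✗, 18 ✗, 24 ✗, 26 ✗
A ∩ B = {}

{}


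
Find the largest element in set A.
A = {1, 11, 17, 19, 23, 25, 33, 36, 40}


Set A = {1, 11, 17, 19, 23, 25, 33, 36, 40}
Elements in ascending order: 1, 11, 17, 19, 23, 25, 33, 36, 40
The largest element is 40.

40


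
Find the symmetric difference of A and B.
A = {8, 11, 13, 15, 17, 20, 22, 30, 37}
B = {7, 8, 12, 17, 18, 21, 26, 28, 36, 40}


Set A = {8, 11, 13, 15, 17, 20, 22, 30, 37}
Set B = {7, 8, 12, 17, 18, 21, 26, 28, 36, 40}
A △ B = (A \ B) ∪ (B \ A)
Elements in A but not B: {11, 13, 15, 20, 22, 30, 37}
Elements in B but not A: {7, 12, 18, 21, 26, 28, 36, 40}
A △ B = {7, 11, 12, 13, 15, 18, 20, 21, 22, 26, 28, 30, 36, 37, 40}

{7, 11, 12, 13, 15, 18, 20, 21, 22, 26, 28, 30, 36, 37, 40}


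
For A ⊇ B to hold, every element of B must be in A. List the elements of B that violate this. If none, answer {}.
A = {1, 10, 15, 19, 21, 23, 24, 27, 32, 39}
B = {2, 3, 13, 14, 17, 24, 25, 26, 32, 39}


Set A = {1, 10, 15, 19, 21, 23, 24, 27, 32, 39}
Set B = {2, 3, 13, 14, 17, 24, 25, 26, 32, 39}
Check each element of B against A:
2 ∉ A (include), 3 ∉ A (include), 13 ∉ A (include), 14 ∉ A (include), 17 ∉ A (include), 24 ∈ A, 25 ∉ A (include), 26 ∉ A (include), 32 ∈ A, 39 ∈ A
Elements of B not in A: {2, 3, 13, 14, 17, 25, 26}

{2, 3, 13, 14, 17, 25, 26}


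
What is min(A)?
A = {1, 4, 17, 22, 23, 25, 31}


Set A = {1, 4, 17, 22, 23, 25, 31}
Elements in ascending order: 1, 4, 17, 22, 23, 25, 31
The smallest element is 1.

1


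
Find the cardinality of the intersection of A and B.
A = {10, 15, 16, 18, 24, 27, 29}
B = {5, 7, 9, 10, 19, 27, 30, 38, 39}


Set A = {10, 15, 16, 18, 24, 27, 29}
Set B = {5, 7, 9, 10, 19, 27, 30, 38, 39}
A ∩ B = {10, 27}
|A ∩ B| = 2

2


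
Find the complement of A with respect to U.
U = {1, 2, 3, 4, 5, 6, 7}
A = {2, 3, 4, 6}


Universal set U = {1, 2, 3, 4, 5, 6, 7}
Set A = {2, 3, 4, 6}
A' = U \ A = elements in U but not in A
Checking each element of U:
1 (not in A, include), 2 (in A, exclude), 3 (in A, exclude), 4 (in A, exclude), 5 (not in A, include), 6 (in A, exclude), 7 (not in A, include)
A' = {1, 5, 7}

{1, 5, 7}


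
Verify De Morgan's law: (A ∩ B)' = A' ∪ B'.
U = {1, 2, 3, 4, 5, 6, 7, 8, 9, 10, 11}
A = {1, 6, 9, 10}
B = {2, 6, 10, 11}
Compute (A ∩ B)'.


U = {1, 2, 3, 4, 5, 6, 7, 8, 9, 10, 11}
A = {1, 6, 9, 10}, B = {2, 6, 10, 11}
A ∩ B = {6, 10}
(A ∩ B)' = U \ (A ∩ B) = {1, 2, 3, 4, 5, 7, 8, 9, 11}
Verification via A' ∪ B': A' = {2, 3, 4, 5, 7, 8, 11}, B' = {1, 3, 4, 5, 7, 8, 9}
A' ∪ B' = {1, 2, 3, 4, 5, 7, 8, 9, 11} ✓

{1, 2, 3, 4, 5, 7, 8, 9, 11}


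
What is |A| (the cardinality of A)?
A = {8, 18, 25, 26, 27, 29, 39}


Set A = {8, 18, 25, 26, 27, 29, 39}
Listing elements: 8, 18, 25, 26, 27, 29, 39
Counting: 7 elements
|A| = 7

7


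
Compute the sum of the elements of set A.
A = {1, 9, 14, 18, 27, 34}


Set A = {1, 9, 14, 18, 27, 34}
Sum = 1 + 9 + 14 + 18 + 27 + 34 = 103

103


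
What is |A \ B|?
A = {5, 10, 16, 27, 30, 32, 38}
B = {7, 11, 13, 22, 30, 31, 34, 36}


Set A = {5, 10, 16, 27, 30, 32, 38}
Set B = {7, 11, 13, 22, 30, 31, 34, 36}
A \ B = {5, 10, 16, 27, 32, 38}
|A \ B| = 6

6


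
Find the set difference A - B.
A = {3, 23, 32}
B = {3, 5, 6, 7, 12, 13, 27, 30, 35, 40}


Set A = {3, 23, 32}
Set B = {3, 5, 6, 7, 12, 13, 27, 30, 35, 40}
A \ B includes elements in A that are not in B.
Check each element of A:
3 (in B, remove), 23 (not in B, keep), 32 (not in B, keep)
A \ B = {23, 32}

{23, 32}


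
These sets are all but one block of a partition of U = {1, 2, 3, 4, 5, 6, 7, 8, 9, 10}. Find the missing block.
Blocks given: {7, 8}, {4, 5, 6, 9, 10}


U = {1, 2, 3, 4, 5, 6, 7, 8, 9, 10}
Shown blocks: {7, 8}, {4, 5, 6, 9, 10}
A partition's blocks are pairwise disjoint and cover U, so the missing block = U \ (union of shown blocks).
Union of shown blocks: {4, 5, 6, 7, 8, 9, 10}
Missing block = U \ (union) = {1, 2, 3}

{1, 2, 3}


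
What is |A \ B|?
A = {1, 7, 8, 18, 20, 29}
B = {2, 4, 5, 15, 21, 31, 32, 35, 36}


Set A = {1, 7, 8, 18, 20, 29}
Set B = {2, 4, 5, 15, 21, 31, 32, 35, 36}
A \ B = {1, 7, 8, 18, 20, 29}
|A \ B| = 6

6


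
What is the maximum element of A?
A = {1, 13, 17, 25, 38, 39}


Set A = {1, 13, 17, 25, 38, 39}
Elements in ascending order: 1, 13, 17, 25, 38, 39
The largest element is 39.

39


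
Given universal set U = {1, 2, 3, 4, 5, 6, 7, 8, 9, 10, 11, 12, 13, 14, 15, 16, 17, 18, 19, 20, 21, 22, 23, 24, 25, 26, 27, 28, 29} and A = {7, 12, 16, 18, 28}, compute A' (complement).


Universal set U = {1, 2, 3, 4, 5, 6, 7, 8, 9, 10, 11, 12, 13, 14, 15, 16, 17, 18, 19, 20, 21, 22, 23, 24, 25, 26, 27, 28, 29}
Set A = {7, 12, 16, 18, 28}
A' = U \ A = elements in U but not in A
Checking each element of U:
1 (not in A, include), 2 (not in A, include), 3 (not in A, include), 4 (not in A, include), 5 (not in A, include), 6 (not in A, include), 7 (in A, exclude), 8 (not in A, include), 9 (not in A, include), 10 (not in A, include), 11 (not in A, include), 12 (in A, exclude), 13 (not in A, include), 14 (not in A, include), 15 (not in A, include), 16 (in A, exclude), 17 (not in A, include), 18 (in A, exclude), 19 (not in A, include), 20 (not in A, include), 21 (not in A, include), 22 (not in A, include), 23 (not in A, include), 24 (not in A, include), 25 (not in A, include), 26 (not in A, include), 27 (not in A, include), 28 (in A, exclude), 29 (not in A, include)
A' = {1, 2, 3, 4, 5, 6, 8, 9, 10, 11, 13, 14, 15, 17, 19, 20, 21, 22, 23, 24, 25, 26, 27, 29}

{1, 2, 3, 4, 5, 6, 8, 9, 10, 11, 13, 14, 15, 17, 19, 20, 21, 22, 23, 24, 25, 26, 27, 29}


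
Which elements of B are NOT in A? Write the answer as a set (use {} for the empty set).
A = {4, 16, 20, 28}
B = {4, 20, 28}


Set A = {4, 16, 20, 28}
Set B = {4, 20, 28}
Check each element of B against A:
4 ∈ A, 20 ∈ A, 28 ∈ A
Elements of B not in A: {}

{}


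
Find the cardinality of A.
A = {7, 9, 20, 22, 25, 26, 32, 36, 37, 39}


Set A = {7, 9, 20, 22, 25, 26, 32, 36, 37, 39}
Listing elements: 7, 9, 20, 22, 25, 26, 32, 36, 37, 39
Counting: 10 elements
|A| = 10

10


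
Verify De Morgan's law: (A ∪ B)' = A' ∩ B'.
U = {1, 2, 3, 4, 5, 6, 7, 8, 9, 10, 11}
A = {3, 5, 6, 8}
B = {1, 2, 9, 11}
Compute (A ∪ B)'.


U = {1, 2, 3, 4, 5, 6, 7, 8, 9, 10, 11}
A = {3, 5, 6, 8}, B = {1, 2, 9, 11}
A ∪ B = {1, 2, 3, 5, 6, 8, 9, 11}
(A ∪ B)' = U \ (A ∪ B) = {4, 7, 10}
Verification via A' ∩ B': A' = {1, 2, 4, 7, 9, 10, 11}, B' = {3, 4, 5, 6, 7, 8, 10}
A' ∩ B' = {4, 7, 10} ✓

{4, 7, 10}


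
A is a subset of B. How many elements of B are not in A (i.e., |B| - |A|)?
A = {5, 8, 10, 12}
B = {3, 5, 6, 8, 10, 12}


Set A = {5, 8, 10, 12}, |A| = 4
Set B = {3, 5, 6, 8, 10, 12}, |B| = 6
Since A ⊆ B: B \ A = {3, 6}
|B| - |A| = 6 - 4 = 2

2


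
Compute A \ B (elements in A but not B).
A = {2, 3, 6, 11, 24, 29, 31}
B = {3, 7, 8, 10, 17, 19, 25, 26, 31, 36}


Set A = {2, 3, 6, 11, 24, 29, 31}
Set B = {3, 7, 8, 10, 17, 19, 25, 26, 31, 36}
A \ B includes elements in A that are not in B.
Check each element of A:
2 (not in B, keep), 3 (in B, remove), 6 (not in B, keep), 11 (not in B, keep), 24 (not in B, keep), 29 (not in B, keep), 31 (in B, remove)
A \ B = {2, 6, 11, 24, 29}

{2, 6, 11, 24, 29}


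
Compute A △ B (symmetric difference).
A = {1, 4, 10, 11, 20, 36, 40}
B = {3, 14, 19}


Set A = {1, 4, 10, 11, 20, 36, 40}
Set B = {3, 14, 19}
A △ B = (A \ B) ∪ (B \ A)
Elements in A but not B: {1, 4, 10, 11, 20, 36, 40}
Elements in B but not A: {3, 14, 19}
A △ B = {1, 3, 4, 10, 11, 14, 19, 20, 36, 40}

{1, 3, 4, 10, 11, 14, 19, 20, 36, 40}


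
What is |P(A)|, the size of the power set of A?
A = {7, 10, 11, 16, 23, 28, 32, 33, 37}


Set A = {7, 10, 11, 16, 23, 28, 32, 33, 37}
|A| = 9
The power set P(A) contains all subsets of A.
|P(A)| = 2^|A| = 2^9 = 512

512


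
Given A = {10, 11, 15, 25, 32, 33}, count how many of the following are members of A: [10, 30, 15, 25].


Set A = {10, 11, 15, 25, 32, 33}
Candidates: [10, 30, 15, 25]
Check each candidate:
10 ∈ A, 30 ∉ A, 15 ∈ A, 25 ∈ A
Count of candidates in A: 3

3


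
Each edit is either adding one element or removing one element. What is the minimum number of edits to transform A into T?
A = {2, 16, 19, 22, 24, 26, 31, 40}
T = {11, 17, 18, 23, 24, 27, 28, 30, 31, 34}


Set A = {2, 16, 19, 22, 24, 26, 31, 40}
Set T = {11, 17, 18, 23, 24, 27, 28, 30, 31, 34}
Elements to remove from A (in A, not in T): {2, 16, 19, 22, 26, 40} → 6 removals
Elements to add to A (in T, not in A): {11, 17, 18, 23, 27, 28, 30, 34} → 8 additions
Total edits = 6 + 8 = 14

14


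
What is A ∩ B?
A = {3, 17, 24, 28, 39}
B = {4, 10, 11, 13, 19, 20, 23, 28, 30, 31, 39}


Set A = {3, 17, 24, 28, 39}
Set B = {4, 10, 11, 13, 19, 20, 23, 28, 30, 31, 39}
A ∩ B includes only elements in both sets.
Check each element of A against B:
3 ✗, 17 ✗, 24 ✗, 28 ✓, 39 ✓
A ∩ B = {28, 39}

{28, 39}


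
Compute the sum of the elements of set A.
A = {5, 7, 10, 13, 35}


Set A = {5, 7, 10, 13, 35}
Sum = 5 + 7 + 10 + 13 + 35 = 70

70


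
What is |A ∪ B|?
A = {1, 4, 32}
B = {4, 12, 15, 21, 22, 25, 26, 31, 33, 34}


Set A = {1, 4, 32}, |A| = 3
Set B = {4, 12, 15, 21, 22, 25, 26, 31, 33, 34}, |B| = 10
A ∩ B = {4}, |A ∩ B| = 1
|A ∪ B| = |A| + |B| - |A ∩ B| = 3 + 10 - 1 = 12

12


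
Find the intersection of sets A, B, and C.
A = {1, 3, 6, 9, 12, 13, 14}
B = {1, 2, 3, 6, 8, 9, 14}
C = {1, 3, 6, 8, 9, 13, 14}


Set A = {1, 3, 6, 9, 12, 13, 14}
Set B = {1, 2, 3, 6, 8, 9, 14}
Set C = {1, 3, 6, 8, 9, 13, 14}
First, A ∩ B = {1, 3, 6, 9, 14}
Then, (A ∩ B) ∩ C = {1, 3, 6, 9, 14}

{1, 3, 6, 9, 14}


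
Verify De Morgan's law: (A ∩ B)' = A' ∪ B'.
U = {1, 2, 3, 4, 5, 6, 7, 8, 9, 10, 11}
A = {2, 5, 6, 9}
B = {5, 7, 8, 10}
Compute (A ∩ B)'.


U = {1, 2, 3, 4, 5, 6, 7, 8, 9, 10, 11}
A = {2, 5, 6, 9}, B = {5, 7, 8, 10}
A ∩ B = {5}
(A ∩ B)' = U \ (A ∩ B) = {1, 2, 3, 4, 6, 7, 8, 9, 10, 11}
Verification via A' ∪ B': A' = {1, 3, 4, 7, 8, 10, 11}, B' = {1, 2, 3, 4, 6, 9, 11}
A' ∪ B' = {1, 2, 3, 4, 6, 7, 8, 9, 10, 11} ✓

{1, 2, 3, 4, 6, 7, 8, 9, 10, 11}


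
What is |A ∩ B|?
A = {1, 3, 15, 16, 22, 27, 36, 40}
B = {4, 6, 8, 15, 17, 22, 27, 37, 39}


Set A = {1, 3, 15, 16, 22, 27, 36, 40}
Set B = {4, 6, 8, 15, 17, 22, 27, 37, 39}
A ∩ B = {15, 22, 27}
|A ∩ B| = 3

3


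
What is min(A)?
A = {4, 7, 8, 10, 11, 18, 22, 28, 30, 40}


Set A = {4, 7, 8, 10, 11, 18, 22, 28, 30, 40}
Elements in ascending order: 4, 7, 8, 10, 11, 18, 22, 28, 30, 40
The smallest element is 4.

4


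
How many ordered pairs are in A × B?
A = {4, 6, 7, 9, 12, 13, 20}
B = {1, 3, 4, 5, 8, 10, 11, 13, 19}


Set A = {4, 6, 7, 9, 12, 13, 20} has 7 elements.
Set B = {1, 3, 4, 5, 8, 10, 11, 13, 19} has 9 elements.
|A × B| = |A| × |B| = 7 × 9 = 63

63


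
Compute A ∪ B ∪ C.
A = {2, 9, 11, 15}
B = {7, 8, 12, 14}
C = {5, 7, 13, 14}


Set A = {2, 9, 11, 15}
Set B = {7, 8, 12, 14}
Set C = {5, 7, 13, 14}
First, A ∪ B = {2, 7, 8, 9, 11, 12, 14, 15}
Then, (A ∪ B) ∪ C = {2, 5, 7, 8, 9, 11, 12, 13, 14, 15}

{2, 5, 7, 8, 9, 11, 12, 13, 14, 15}


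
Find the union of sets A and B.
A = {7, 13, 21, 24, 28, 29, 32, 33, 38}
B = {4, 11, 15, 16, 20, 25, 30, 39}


Set A = {7, 13, 21, 24, 28, 29, 32, 33, 38}
Set B = {4, 11, 15, 16, 20, 25, 30, 39}
A ∪ B includes all elements in either set.
Elements from A: {7, 13, 21, 24, 28, 29, 32, 33, 38}
Elements from B not already included: {4, 11, 15, 16, 20, 25, 30, 39}
A ∪ B = {4, 7, 11, 13, 15, 16, 20, 21, 24, 25, 28, 29, 30, 32, 33, 38, 39}

{4, 7, 11, 13, 15, 16, 20, 21, 24, 25, 28, 29, 30, 32, 33, 38, 39}


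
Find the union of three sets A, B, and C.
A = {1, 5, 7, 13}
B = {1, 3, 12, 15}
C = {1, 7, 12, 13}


Set A = {1, 5, 7, 13}
Set B = {1, 3, 12, 15}
Set C = {1, 7, 12, 13}
First, A ∪ B = {1, 3, 5, 7, 12, 13, 15}
Then, (A ∪ B) ∪ C = {1, 3, 5, 7, 12, 13, 15}

{1, 3, 5, 7, 12, 13, 15}


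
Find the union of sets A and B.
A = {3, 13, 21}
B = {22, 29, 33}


Set A = {3, 13, 21}
Set B = {22, 29, 33}
A ∪ B includes all elements in either set.
Elements from A: {3, 13, 21}
Elements from B not already included: {22, 29, 33}
A ∪ B = {3, 13, 21, 22, 29, 33}

{3, 13, 21, 22, 29, 33}


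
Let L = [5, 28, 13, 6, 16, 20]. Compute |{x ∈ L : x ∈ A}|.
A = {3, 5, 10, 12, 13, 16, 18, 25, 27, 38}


Set A = {3, 5, 10, 12, 13, 16, 18, 25, 27, 38}
Candidates: [5, 28, 13, 6, 16, 20]
Check each candidate:
5 ∈ A, 28 ∉ A, 13 ∈ A, 6 ∉ A, 16 ∈ A, 20 ∉ A
Count of candidates in A: 3

3


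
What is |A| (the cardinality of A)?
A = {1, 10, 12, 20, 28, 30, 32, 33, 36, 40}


Set A = {1, 10, 12, 20, 28, 30, 32, 33, 36, 40}
Listing elements: 1, 10, 12, 20, 28, 30, 32, 33, 36, 40
Counting: 10 elements
|A| = 10

10


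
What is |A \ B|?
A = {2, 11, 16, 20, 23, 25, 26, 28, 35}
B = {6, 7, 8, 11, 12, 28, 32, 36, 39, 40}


Set A = {2, 11, 16, 20, 23, 25, 26, 28, 35}
Set B = {6, 7, 8, 11, 12, 28, 32, 36, 39, 40}
A \ B = {2, 16, 20, 23, 25, 26, 35}
|A \ B| = 7

7


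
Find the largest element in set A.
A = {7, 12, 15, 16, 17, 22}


Set A = {7, 12, 15, 16, 17, 22}
Elements in ascending order: 7, 12, 15, 16, 17, 22
The largest element is 22.

22


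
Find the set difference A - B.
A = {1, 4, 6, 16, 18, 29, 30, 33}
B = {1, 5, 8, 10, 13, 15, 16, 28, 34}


Set A = {1, 4, 6, 16, 18, 29, 30, 33}
Set B = {1, 5, 8, 10, 13, 15, 16, 28, 34}
A \ B includes elements in A that are not in B.
Check each element of A:
1 (in B, remove), 4 (not in B, keep), 6 (not in B, keep), 16 (in B, remove), 18 (not in B, keep), 29 (not in B, keep), 30 (not in B, keep), 33 (not in B, keep)
A \ B = {4, 6, 18, 29, 30, 33}

{4, 6, 18, 29, 30, 33}


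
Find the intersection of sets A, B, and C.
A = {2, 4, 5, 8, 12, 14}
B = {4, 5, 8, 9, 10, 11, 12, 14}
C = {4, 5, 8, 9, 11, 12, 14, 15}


Set A = {2, 4, 5, 8, 12, 14}
Set B = {4, 5, 8, 9, 10, 11, 12, 14}
Set C = {4, 5, 8, 9, 11, 12, 14, 15}
First, A ∩ B = {4, 5, 8, 12, 14}
Then, (A ∩ B) ∩ C = {4, 5, 8, 12, 14}

{4, 5, 8, 12, 14}


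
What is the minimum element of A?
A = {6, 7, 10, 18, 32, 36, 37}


Set A = {6, 7, 10, 18, 32, 36, 37}
Elements in ascending order: 6, 7, 10, 18, 32, 36, 37
The smallest element is 6.

6


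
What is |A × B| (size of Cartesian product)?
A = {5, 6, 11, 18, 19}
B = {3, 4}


Set A = {5, 6, 11, 18, 19} has 5 elements.
Set B = {3, 4} has 2 elements.
|A × B| = |A| × |B| = 5 × 2 = 10

10


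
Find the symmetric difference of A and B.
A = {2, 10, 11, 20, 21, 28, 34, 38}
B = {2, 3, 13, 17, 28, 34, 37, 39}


Set A = {2, 10, 11, 20, 21, 28, 34, 38}
Set B = {2, 3, 13, 17, 28, 34, 37, 39}
A △ B = (A \ B) ∪ (B \ A)
Elements in A but not B: {10, 11, 20, 21, 38}
Elements in B but not A: {3, 13, 17, 37, 39}
A △ B = {3, 10, 11, 13, 17, 20, 21, 37, 38, 39}

{3, 10, 11, 13, 17, 20, 21, 37, 38, 39}


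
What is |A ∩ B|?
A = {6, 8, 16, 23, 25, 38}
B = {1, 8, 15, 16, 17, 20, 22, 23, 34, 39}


Set A = {6, 8, 16, 23, 25, 38}
Set B = {1, 8, 15, 16, 17, 20, 22, 23, 34, 39}
A ∩ B = {8, 16, 23}
|A ∩ B| = 3

3


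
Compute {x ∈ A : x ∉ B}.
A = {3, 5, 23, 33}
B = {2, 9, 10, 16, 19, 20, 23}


Set A = {3, 5, 23, 33}
Set B = {2, 9, 10, 16, 19, 20, 23}
Check each element of A against B:
3 ∉ B (include), 5 ∉ B (include), 23 ∈ B, 33 ∉ B (include)
Elements of A not in B: {3, 5, 33}

{3, 5, 33}


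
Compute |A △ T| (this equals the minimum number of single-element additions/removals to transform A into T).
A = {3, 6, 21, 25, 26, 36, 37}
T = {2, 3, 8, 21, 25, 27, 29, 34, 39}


Set A = {3, 6, 21, 25, 26, 36, 37}
Set T = {2, 3, 8, 21, 25, 27, 29, 34, 39}
Elements to remove from A (in A, not in T): {6, 26, 36, 37} → 4 removals
Elements to add to A (in T, not in A): {2, 8, 27, 29, 34, 39} → 6 additions
Total edits = 4 + 6 = 10

10


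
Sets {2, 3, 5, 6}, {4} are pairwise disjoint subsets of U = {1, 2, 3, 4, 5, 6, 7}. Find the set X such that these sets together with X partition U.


U = {1, 2, 3, 4, 5, 6, 7}
Shown blocks: {2, 3, 5, 6}, {4}
A partition's blocks are pairwise disjoint and cover U, so the missing block = U \ (union of shown blocks).
Union of shown blocks: {2, 3, 4, 5, 6}
Missing block = U \ (union) = {1, 7}

{1, 7}


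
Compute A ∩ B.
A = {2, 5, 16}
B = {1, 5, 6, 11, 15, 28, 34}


Set A = {2, 5, 16}
Set B = {1, 5, 6, 11, 15, 28, 34}
A ∩ B includes only elements in both sets.
Check each element of A against B:
2 ✗, 5 ✓, 16 ✗
A ∩ B = {5}

{5}


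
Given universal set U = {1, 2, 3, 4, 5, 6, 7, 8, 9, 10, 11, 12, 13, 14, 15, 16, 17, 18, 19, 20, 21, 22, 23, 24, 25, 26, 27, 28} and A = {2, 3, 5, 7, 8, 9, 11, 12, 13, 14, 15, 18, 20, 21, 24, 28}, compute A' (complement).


Universal set U = {1, 2, 3, 4, 5, 6, 7, 8, 9, 10, 11, 12, 13, 14, 15, 16, 17, 18, 19, 20, 21, 22, 23, 24, 25, 26, 27, 28}
Set A = {2, 3, 5, 7, 8, 9, 11, 12, 13, 14, 15, 18, 20, 21, 24, 28}
A' = U \ A = elements in U but not in A
Checking each element of U:
1 (not in A, include), 2 (in A, exclude), 3 (in A, exclude), 4 (not in A, include), 5 (in A, exclude), 6 (not in A, include), 7 (in A, exclude), 8 (in A, exclude), 9 (in A, exclude), 10 (not in A, include), 11 (in A, exclude), 12 (in A, exclude), 13 (in A, exclude), 14 (in A, exclude), 15 (in A, exclude), 16 (not in A, include), 17 (not in A, include), 18 (in A, exclude), 19 (not in A, include), 20 (in A, exclude), 21 (in A, exclude), 22 (not in A, include), 23 (not in A, include), 24 (in A, exclude), 25 (not in A, include), 26 (not in A, include), 27 (not in A, include), 28 (in A, exclude)
A' = {1, 4, 6, 10, 16, 17, 19, 22, 23, 25, 26, 27}

{1, 4, 6, 10, 16, 17, 19, 22, 23, 25, 26, 27}


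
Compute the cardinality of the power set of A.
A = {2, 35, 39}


Set A = {2, 35, 39}
|A| = 3
The power set P(A) contains all subsets of A.
|P(A)| = 2^|A| = 2^3 = 8

8


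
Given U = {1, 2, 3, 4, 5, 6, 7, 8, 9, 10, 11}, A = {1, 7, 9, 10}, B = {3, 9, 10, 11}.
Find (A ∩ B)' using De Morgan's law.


U = {1, 2, 3, 4, 5, 6, 7, 8, 9, 10, 11}
A = {1, 7, 9, 10}, B = {3, 9, 10, 11}
A ∩ B = {9, 10}
(A ∩ B)' = U \ (A ∩ B) = {1, 2, 3, 4, 5, 6, 7, 8, 11}
Verification via A' ∪ B': A' = {2, 3, 4, 5, 6, 8, 11}, B' = {1, 2, 4, 5, 6, 7, 8}
A' ∪ B' = {1, 2, 3, 4, 5, 6, 7, 8, 11} ✓

{1, 2, 3, 4, 5, 6, 7, 8, 11}


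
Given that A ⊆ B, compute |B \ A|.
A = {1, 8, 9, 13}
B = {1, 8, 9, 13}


Set A = {1, 8, 9, 13}, |A| = 4
Set B = {1, 8, 9, 13}, |B| = 4
Since A ⊆ B: B \ A = {}
|B| - |A| = 4 - 4 = 0

0


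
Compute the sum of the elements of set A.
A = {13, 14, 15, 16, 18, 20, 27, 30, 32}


Set A = {13, 14, 15, 16, 18, 20, 27, 30, 32}
Sum = 13 + 14 + 15 + 16 + 18 + 20 + 27 + 30 + 32 = 185

185


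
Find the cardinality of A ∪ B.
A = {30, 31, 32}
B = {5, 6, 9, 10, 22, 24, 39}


Set A = {30, 31, 32}, |A| = 3
Set B = {5, 6, 9, 10, 22, 24, 39}, |B| = 7
A ∩ B = {}, |A ∩ B| = 0
|A ∪ B| = |A| + |B| - |A ∩ B| = 3 + 7 - 0 = 10

10


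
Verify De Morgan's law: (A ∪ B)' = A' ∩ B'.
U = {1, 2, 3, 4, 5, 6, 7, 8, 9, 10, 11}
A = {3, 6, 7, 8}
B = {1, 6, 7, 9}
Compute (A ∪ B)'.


U = {1, 2, 3, 4, 5, 6, 7, 8, 9, 10, 11}
A = {3, 6, 7, 8}, B = {1, 6, 7, 9}
A ∪ B = {1, 3, 6, 7, 8, 9}
(A ∪ B)' = U \ (A ∪ B) = {2, 4, 5, 10, 11}
Verification via A' ∩ B': A' = {1, 2, 4, 5, 9, 10, 11}, B' = {2, 3, 4, 5, 8, 10, 11}
A' ∩ B' = {2, 4, 5, 10, 11} ✓

{2, 4, 5, 10, 11}


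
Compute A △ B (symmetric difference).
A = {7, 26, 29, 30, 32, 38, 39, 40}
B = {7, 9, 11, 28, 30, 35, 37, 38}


Set A = {7, 26, 29, 30, 32, 38, 39, 40}
Set B = {7, 9, 11, 28, 30, 35, 37, 38}
A △ B = (A \ B) ∪ (B \ A)
Elements in A but not B: {26, 29, 32, 39, 40}
Elements in B but not A: {9, 11, 28, 35, 37}
A △ B = {9, 11, 26, 28, 29, 32, 35, 37, 39, 40}

{9, 11, 26, 28, 29, 32, 35, 37, 39, 40}


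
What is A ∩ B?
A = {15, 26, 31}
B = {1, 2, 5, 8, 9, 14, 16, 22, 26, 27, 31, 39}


Set A = {15, 26, 31}
Set B = {1, 2, 5, 8, 9, 14, 16, 22, 26, 27, 31, 39}
A ∩ B includes only elements in both sets.
Check each element of A against B:
15 ✗, 26 ✓, 31 ✓
A ∩ B = {26, 31}

{26, 31}


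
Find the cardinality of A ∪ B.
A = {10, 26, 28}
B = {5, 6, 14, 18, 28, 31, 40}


Set A = {10, 26, 28}, |A| = 3
Set B = {5, 6, 14, 18, 28, 31, 40}, |B| = 7
A ∩ B = {28}, |A ∩ B| = 1
|A ∪ B| = |A| + |B| - |A ∩ B| = 3 + 7 - 1 = 9

9


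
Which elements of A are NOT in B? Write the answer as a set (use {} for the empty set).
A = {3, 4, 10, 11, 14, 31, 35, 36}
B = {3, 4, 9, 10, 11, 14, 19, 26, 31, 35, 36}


Set A = {3, 4, 10, 11, 14, 31, 35, 36}
Set B = {3, 4, 9, 10, 11, 14, 19, 26, 31, 35, 36}
Check each element of A against B:
3 ∈ B, 4 ∈ B, 10 ∈ B, 11 ∈ B, 14 ∈ B, 31 ∈ B, 35 ∈ B, 36 ∈ B
Elements of A not in B: {}

{}


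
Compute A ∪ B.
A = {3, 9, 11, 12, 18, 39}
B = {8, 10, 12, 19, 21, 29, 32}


Set A = {3, 9, 11, 12, 18, 39}
Set B = {8, 10, 12, 19, 21, 29, 32}
A ∪ B includes all elements in either set.
Elements from A: {3, 9, 11, 12, 18, 39}
Elements from B not already included: {8, 10, 19, 21, 29, 32}
A ∪ B = {3, 8, 9, 10, 11, 12, 18, 19, 21, 29, 32, 39}

{3, 8, 9, 10, 11, 12, 18, 19, 21, 29, 32, 39}


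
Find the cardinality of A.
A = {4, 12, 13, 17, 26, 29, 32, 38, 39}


Set A = {4, 12, 13, 17, 26, 29, 32, 38, 39}
Listing elements: 4, 12, 13, 17, 26, 29, 32, 38, 39
Counting: 9 elements
|A| = 9

9


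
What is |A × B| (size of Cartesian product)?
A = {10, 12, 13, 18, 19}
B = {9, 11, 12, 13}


Set A = {10, 12, 13, 18, 19} has 5 elements.
Set B = {9, 11, 12, 13} has 4 elements.
|A × B| = |A| × |B| = 5 × 4 = 20

20


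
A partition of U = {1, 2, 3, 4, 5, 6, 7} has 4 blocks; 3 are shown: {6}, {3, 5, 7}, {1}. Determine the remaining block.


U = {1, 2, 3, 4, 5, 6, 7}
Shown blocks: {6}, {3, 5, 7}, {1}
A partition's blocks are pairwise disjoint and cover U, so the missing block = U \ (union of shown blocks).
Union of shown blocks: {1, 3, 5, 6, 7}
Missing block = U \ (union) = {2, 4}

{2, 4}


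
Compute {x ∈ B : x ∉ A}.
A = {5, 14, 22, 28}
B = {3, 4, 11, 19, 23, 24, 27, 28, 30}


Set A = {5, 14, 22, 28}
Set B = {3, 4, 11, 19, 23, 24, 27, 28, 30}
Check each element of B against A:
3 ∉ A (include), 4 ∉ A (include), 11 ∉ A (include), 19 ∉ A (include), 23 ∉ A (include), 24 ∉ A (include), 27 ∉ A (include), 28 ∈ A, 30 ∉ A (include)
Elements of B not in A: {3, 4, 11, 19, 23, 24, 27, 30}

{3, 4, 11, 19, 23, 24, 27, 30}


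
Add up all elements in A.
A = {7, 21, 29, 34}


Set A = {7, 21, 29, 34}
Sum = 7 + 21 + 29 + 34 = 91

91


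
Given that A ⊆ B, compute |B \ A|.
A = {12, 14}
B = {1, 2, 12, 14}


Set A = {12, 14}, |A| = 2
Set B = {1, 2, 12, 14}, |B| = 4
Since A ⊆ B: B \ A = {1, 2}
|B| - |A| = 4 - 2 = 2

2


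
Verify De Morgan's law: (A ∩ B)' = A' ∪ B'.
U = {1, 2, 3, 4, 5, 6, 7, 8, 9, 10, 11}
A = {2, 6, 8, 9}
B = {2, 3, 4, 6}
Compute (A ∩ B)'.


U = {1, 2, 3, 4, 5, 6, 7, 8, 9, 10, 11}
A = {2, 6, 8, 9}, B = {2, 3, 4, 6}
A ∩ B = {2, 6}
(A ∩ B)' = U \ (A ∩ B) = {1, 3, 4, 5, 7, 8, 9, 10, 11}
Verification via A' ∪ B': A' = {1, 3, 4, 5, 7, 10, 11}, B' = {1, 5, 7, 8, 9, 10, 11}
A' ∪ B' = {1, 3, 4, 5, 7, 8, 9, 10, 11} ✓

{1, 3, 4, 5, 7, 8, 9, 10, 11}


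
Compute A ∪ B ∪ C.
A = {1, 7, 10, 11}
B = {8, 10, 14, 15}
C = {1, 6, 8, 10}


Set A = {1, 7, 10, 11}
Set B = {8, 10, 14, 15}
Set C = {1, 6, 8, 10}
First, A ∪ B = {1, 7, 8, 10, 11, 14, 15}
Then, (A ∪ B) ∪ C = {1, 6, 7, 8, 10, 11, 14, 15}

{1, 6, 7, 8, 10, 11, 14, 15}


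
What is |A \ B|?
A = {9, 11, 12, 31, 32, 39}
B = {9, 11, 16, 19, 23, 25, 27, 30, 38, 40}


Set A = {9, 11, 12, 31, 32, 39}
Set B = {9, 11, 16, 19, 23, 25, 27, 30, 38, 40}
A \ B = {12, 31, 32, 39}
|A \ B| = 4

4


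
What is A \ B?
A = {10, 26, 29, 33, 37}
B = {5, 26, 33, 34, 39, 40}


Set A = {10, 26, 29, 33, 37}
Set B = {5, 26, 33, 34, 39, 40}
A \ B includes elements in A that are not in B.
Check each element of A:
10 (not in B, keep), 26 (in B, remove), 29 (not in B, keep), 33 (in B, remove), 37 (not in B, keep)
A \ B = {10, 29, 37}

{10, 29, 37}


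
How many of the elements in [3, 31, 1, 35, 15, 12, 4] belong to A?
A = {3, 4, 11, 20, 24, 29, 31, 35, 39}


Set A = {3, 4, 11, 20, 24, 29, 31, 35, 39}
Candidates: [3, 31, 1, 35, 15, 12, 4]
Check each candidate:
3 ∈ A, 31 ∈ A, 1 ∉ A, 35 ∈ A, 15 ∉ A, 12 ∉ A, 4 ∈ A
Count of candidates in A: 4

4


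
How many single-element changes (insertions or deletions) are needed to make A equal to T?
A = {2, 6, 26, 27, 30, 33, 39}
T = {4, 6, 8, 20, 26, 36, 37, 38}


Set A = {2, 6, 26, 27, 30, 33, 39}
Set T = {4, 6, 8, 20, 26, 36, 37, 38}
Elements to remove from A (in A, not in T): {2, 27, 30, 33, 39} → 5 removals
Elements to add to A (in T, not in A): {4, 8, 20, 36, 37, 38} → 6 additions
Total edits = 5 + 6 = 11

11


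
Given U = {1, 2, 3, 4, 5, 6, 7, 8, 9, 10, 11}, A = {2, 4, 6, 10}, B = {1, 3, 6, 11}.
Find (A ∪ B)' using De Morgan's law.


U = {1, 2, 3, 4, 5, 6, 7, 8, 9, 10, 11}
A = {2, 4, 6, 10}, B = {1, 3, 6, 11}
A ∪ B = {1, 2, 3, 4, 6, 10, 11}
(A ∪ B)' = U \ (A ∪ B) = {5, 7, 8, 9}
Verification via A' ∩ B': A' = {1, 3, 5, 7, 8, 9, 11}, B' = {2, 4, 5, 7, 8, 9, 10}
A' ∩ B' = {5, 7, 8, 9} ✓

{5, 7, 8, 9}


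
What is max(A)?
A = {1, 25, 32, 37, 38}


Set A = {1, 25, 32, 37, 38}
Elements in ascending order: 1, 25, 32, 37, 38
The largest element is 38.

38


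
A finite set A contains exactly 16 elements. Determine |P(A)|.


The set has 16 elements.
The power set contains all possible subsets.
|P(A)| = 2^|A| = 2^16 = 65536

65536


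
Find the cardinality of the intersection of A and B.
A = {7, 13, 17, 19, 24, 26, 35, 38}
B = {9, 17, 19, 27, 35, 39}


Set A = {7, 13, 17, 19, 24, 26, 35, 38}
Set B = {9, 17, 19, 27, 35, 39}
A ∩ B = {17, 19, 35}
|A ∩ B| = 3

3


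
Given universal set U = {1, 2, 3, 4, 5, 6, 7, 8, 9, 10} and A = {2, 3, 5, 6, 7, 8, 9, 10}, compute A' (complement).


Universal set U = {1, 2, 3, 4, 5, 6, 7, 8, 9, 10}
Set A = {2, 3, 5, 6, 7, 8, 9, 10}
A' = U \ A = elements in U but not in A
Checking each element of U:
1 (not in A, include), 2 (in A, exclude), 3 (in A, exclude), 4 (not in A, include), 5 (in A, exclude), 6 (in A, exclude), 7 (in A, exclude), 8 (in A, exclude), 9 (in A, exclude), 10 (in A, exclude)
A' = {1, 4}

{1, 4}


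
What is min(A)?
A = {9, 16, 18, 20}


Set A = {9, 16, 18, 20}
Elements in ascending order: 9, 16, 18, 20
The smallest element is 9.

9


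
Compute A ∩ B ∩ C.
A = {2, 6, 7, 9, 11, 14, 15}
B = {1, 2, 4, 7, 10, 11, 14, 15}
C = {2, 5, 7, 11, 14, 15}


Set A = {2, 6, 7, 9, 11, 14, 15}
Set B = {1, 2, 4, 7, 10, 11, 14, 15}
Set C = {2, 5, 7, 11, 14, 15}
First, A ∩ B = {2, 7, 11, 14, 15}
Then, (A ∩ B) ∩ C = {2, 7, 11, 14, 15}

{2, 7, 11, 14, 15}


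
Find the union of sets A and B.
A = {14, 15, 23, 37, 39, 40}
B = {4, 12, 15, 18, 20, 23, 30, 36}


Set A = {14, 15, 23, 37, 39, 40}
Set B = {4, 12, 15, 18, 20, 23, 30, 36}
A ∪ B includes all elements in either set.
Elements from A: {14, 15, 23, 37, 39, 40}
Elements from B not already included: {4, 12, 18, 20, 30, 36}
A ∪ B = {4, 12, 14, 15, 18, 20, 23, 30, 36, 37, 39, 40}

{4, 12, 14, 15, 18, 20, 23, 30, 36, 37, 39, 40}


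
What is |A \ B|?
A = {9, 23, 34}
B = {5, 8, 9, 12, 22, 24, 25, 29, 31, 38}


Set A = {9, 23, 34}
Set B = {5, 8, 9, 12, 22, 24, 25, 29, 31, 38}
A \ B = {23, 34}
|A \ B| = 2

2


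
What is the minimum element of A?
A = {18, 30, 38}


Set A = {18, 30, 38}
Elements in ascending order: 18, 30, 38
The smallest element is 18.

18


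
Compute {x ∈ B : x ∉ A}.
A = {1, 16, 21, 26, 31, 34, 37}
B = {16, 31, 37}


Set A = {1, 16, 21, 26, 31, 34, 37}
Set B = {16, 31, 37}
Check each element of B against A:
16 ∈ A, 31 ∈ A, 37 ∈ A
Elements of B not in A: {}

{}


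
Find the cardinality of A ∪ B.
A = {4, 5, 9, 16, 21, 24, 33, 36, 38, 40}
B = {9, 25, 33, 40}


Set A = {4, 5, 9, 16, 21, 24, 33, 36, 38, 40}, |A| = 10
Set B = {9, 25, 33, 40}, |B| = 4
A ∩ B = {9, 33, 40}, |A ∩ B| = 3
|A ∪ B| = |A| + |B| - |A ∩ B| = 10 + 4 - 3 = 11

11


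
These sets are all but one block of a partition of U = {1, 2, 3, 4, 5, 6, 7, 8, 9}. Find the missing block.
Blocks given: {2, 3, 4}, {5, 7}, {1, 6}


U = {1, 2, 3, 4, 5, 6, 7, 8, 9}
Shown blocks: {2, 3, 4}, {5, 7}, {1, 6}
A partition's blocks are pairwise disjoint and cover U, so the missing block = U \ (union of shown blocks).
Union of shown blocks: {1, 2, 3, 4, 5, 6, 7}
Missing block = U \ (union) = {8, 9}

{8, 9}


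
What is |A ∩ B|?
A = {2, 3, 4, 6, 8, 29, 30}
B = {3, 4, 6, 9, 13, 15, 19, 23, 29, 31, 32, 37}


Set A = {2, 3, 4, 6, 8, 29, 30}
Set B = {3, 4, 6, 9, 13, 15, 19, 23, 29, 31, 32, 37}
A ∩ B = {3, 4, 6, 29}
|A ∩ B| = 4

4


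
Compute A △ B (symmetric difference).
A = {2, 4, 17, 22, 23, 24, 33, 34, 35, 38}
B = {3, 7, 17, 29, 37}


Set A = {2, 4, 17, 22, 23, 24, 33, 34, 35, 38}
Set B = {3, 7, 17, 29, 37}
A △ B = (A \ B) ∪ (B \ A)
Elements in A but not B: {2, 4, 22, 23, 24, 33, 34, 35, 38}
Elements in B but not A: {3, 7, 29, 37}
A △ B = {2, 3, 4, 7, 22, 23, 24, 29, 33, 34, 35, 37, 38}

{2, 3, 4, 7, 22, 23, 24, 29, 33, 34, 35, 37, 38}


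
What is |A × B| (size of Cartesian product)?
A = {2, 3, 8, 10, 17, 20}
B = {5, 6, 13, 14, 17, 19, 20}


Set A = {2, 3, 8, 10, 17, 20} has 6 elements.
Set B = {5, 6, 13, 14, 17, 19, 20} has 7 elements.
|A × B| = |A| × |B| = 6 × 7 = 42

42


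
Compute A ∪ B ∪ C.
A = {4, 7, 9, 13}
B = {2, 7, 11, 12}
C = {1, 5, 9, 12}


Set A = {4, 7, 9, 13}
Set B = {2, 7, 11, 12}
Set C = {1, 5, 9, 12}
First, A ∪ B = {2, 4, 7, 9, 11, 12, 13}
Then, (A ∪ B) ∪ C = {1, 2, 4, 5, 7, 9, 11, 12, 13}

{1, 2, 4, 5, 7, 9, 11, 12, 13}


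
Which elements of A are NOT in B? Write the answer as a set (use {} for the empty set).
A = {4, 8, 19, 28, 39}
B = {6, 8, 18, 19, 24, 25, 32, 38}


Set A = {4, 8, 19, 28, 39}
Set B = {6, 8, 18, 19, 24, 25, 32, 38}
Check each element of A against B:
4 ∉ B (include), 8 ∈ B, 19 ∈ B, 28 ∉ B (include), 39 ∉ B (include)
Elements of A not in B: {4, 28, 39}

{4, 28, 39}


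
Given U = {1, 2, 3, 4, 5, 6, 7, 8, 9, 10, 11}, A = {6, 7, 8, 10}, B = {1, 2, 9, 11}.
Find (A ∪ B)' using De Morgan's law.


U = {1, 2, 3, 4, 5, 6, 7, 8, 9, 10, 11}
A = {6, 7, 8, 10}, B = {1, 2, 9, 11}
A ∪ B = {1, 2, 6, 7, 8, 9, 10, 11}
(A ∪ B)' = U \ (A ∪ B) = {3, 4, 5}
Verification via A' ∩ B': A' = {1, 2, 3, 4, 5, 9, 11}, B' = {3, 4, 5, 6, 7, 8, 10}
A' ∩ B' = {3, 4, 5} ✓

{3, 4, 5}


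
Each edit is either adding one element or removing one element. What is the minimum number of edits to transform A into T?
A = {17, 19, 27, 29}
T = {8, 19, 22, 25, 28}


Set A = {17, 19, 27, 29}
Set T = {8, 19, 22, 25, 28}
Elements to remove from A (in A, not in T): {17, 27, 29} → 3 removals
Elements to add to A (in T, not in A): {8, 22, 25, 28} → 4 additions
Total edits = 3 + 4 = 7

7


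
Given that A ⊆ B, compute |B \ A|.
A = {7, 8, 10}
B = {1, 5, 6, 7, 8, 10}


Set A = {7, 8, 10}, |A| = 3
Set B = {1, 5, 6, 7, 8, 10}, |B| = 6
Since A ⊆ B: B \ A = {1, 5, 6}
|B| - |A| = 6 - 3 = 3

3


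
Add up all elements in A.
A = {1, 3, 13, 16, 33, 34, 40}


Set A = {1, 3, 13, 16, 33, 34, 40}
Sum = 1 + 3 + 13 + 16 + 33 + 34 + 40 = 140

140


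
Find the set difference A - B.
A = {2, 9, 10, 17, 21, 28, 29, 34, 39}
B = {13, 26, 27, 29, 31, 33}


Set A = {2, 9, 10, 17, 21, 28, 29, 34, 39}
Set B = {13, 26, 27, 29, 31, 33}
A \ B includes elements in A that are not in B.
Check each element of A:
2 (not in B, keep), 9 (not in B, keep), 10 (not in B, keep), 17 (not in B, keep), 21 (not in B, keep), 28 (not in B, keep), 29 (in B, remove), 34 (not in B, keep), 39 (not in B, keep)
A \ B = {2, 9, 10, 17, 21, 28, 34, 39}

{2, 9, 10, 17, 21, 28, 34, 39}


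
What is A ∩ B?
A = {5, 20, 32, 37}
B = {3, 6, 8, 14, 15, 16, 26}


Set A = {5, 20, 32, 37}
Set B = {3, 6, 8, 14, 15, 16, 26}
A ∩ B includes only elements in both sets.
Check each element of A against B:
5 ✗, 20 ✗, 32 ✗, 37 ✗
A ∩ B = {}

{}


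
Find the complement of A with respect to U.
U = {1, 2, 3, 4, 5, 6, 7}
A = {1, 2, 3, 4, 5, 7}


Universal set U = {1, 2, 3, 4, 5, 6, 7}
Set A = {1, 2, 3, 4, 5, 7}
A' = U \ A = elements in U but not in A
Checking each element of U:
1 (in A, exclude), 2 (in A, exclude), 3 (in A, exclude), 4 (in A, exclude), 5 (in A, exclude), 6 (not in A, include), 7 (in A, exclude)
A' = {6}

{6}


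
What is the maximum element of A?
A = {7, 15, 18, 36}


Set A = {7, 15, 18, 36}
Elements in ascending order: 7, 15, 18, 36
The largest element is 36.

36


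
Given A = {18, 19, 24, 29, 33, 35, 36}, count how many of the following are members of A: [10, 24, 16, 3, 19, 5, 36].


Set A = {18, 19, 24, 29, 33, 35, 36}
Candidates: [10, 24, 16, 3, 19, 5, 36]
Check each candidate:
10 ∉ A, 24 ∈ A, 16 ∉ A, 3 ∉ A, 19 ∈ A, 5 ∉ A, 36 ∈ A
Count of candidates in A: 3

3


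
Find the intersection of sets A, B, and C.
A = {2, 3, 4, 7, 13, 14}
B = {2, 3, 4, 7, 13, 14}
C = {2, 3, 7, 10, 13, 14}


Set A = {2, 3, 4, 7, 13, 14}
Set B = {2, 3, 4, 7, 13, 14}
Set C = {2, 3, 7, 10, 13, 14}
First, A ∩ B = {2, 3, 4, 7, 13, 14}
Then, (A ∩ B) ∩ C = {2, 3, 7, 13, 14}

{2, 3, 7, 13, 14}


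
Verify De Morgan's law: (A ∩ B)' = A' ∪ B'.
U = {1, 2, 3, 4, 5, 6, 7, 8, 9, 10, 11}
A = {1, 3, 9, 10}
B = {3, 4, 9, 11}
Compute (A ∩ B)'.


U = {1, 2, 3, 4, 5, 6, 7, 8, 9, 10, 11}
A = {1, 3, 9, 10}, B = {3, 4, 9, 11}
A ∩ B = {3, 9}
(A ∩ B)' = U \ (A ∩ B) = {1, 2, 4, 5, 6, 7, 8, 10, 11}
Verification via A' ∪ B': A' = {2, 4, 5, 6, 7, 8, 11}, B' = {1, 2, 5, 6, 7, 8, 10}
A' ∪ B' = {1, 2, 4, 5, 6, 7, 8, 10, 11} ✓

{1, 2, 4, 5, 6, 7, 8, 10, 11}


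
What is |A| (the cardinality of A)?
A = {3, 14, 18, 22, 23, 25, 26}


Set A = {3, 14, 18, 22, 23, 25, 26}
Listing elements: 3, 14, 18, 22, 23, 25, 26
Counting: 7 elements
|A| = 7

7


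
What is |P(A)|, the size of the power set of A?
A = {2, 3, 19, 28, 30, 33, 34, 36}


Set A = {2, 3, 19, 28, 30, 33, 34, 36}
|A| = 8
The power set P(A) contains all subsets of A.
|P(A)| = 2^|A| = 2^8 = 256

256


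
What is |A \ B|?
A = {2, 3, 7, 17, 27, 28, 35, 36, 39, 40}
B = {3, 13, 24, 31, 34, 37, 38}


Set A = {2, 3, 7, 17, 27, 28, 35, 36, 39, 40}
Set B = {3, 13, 24, 31, 34, 37, 38}
A \ B = {2, 7, 17, 27, 28, 35, 36, 39, 40}
|A \ B| = 9

9


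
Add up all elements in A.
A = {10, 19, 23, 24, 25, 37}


Set A = {10, 19, 23, 24, 25, 37}
Sum = 10 + 19 + 23 + 24 + 25 + 37 = 138

138


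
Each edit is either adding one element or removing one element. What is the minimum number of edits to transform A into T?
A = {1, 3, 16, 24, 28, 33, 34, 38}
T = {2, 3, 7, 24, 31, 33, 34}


Set A = {1, 3, 16, 24, 28, 33, 34, 38}
Set T = {2, 3, 7, 24, 31, 33, 34}
Elements to remove from A (in A, not in T): {1, 16, 28, 38} → 4 removals
Elements to add to A (in T, not in A): {2, 7, 31} → 3 additions
Total edits = 4 + 3 = 7

7


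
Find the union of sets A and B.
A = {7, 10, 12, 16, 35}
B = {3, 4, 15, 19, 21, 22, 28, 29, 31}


Set A = {7, 10, 12, 16, 35}
Set B = {3, 4, 15, 19, 21, 22, 28, 29, 31}
A ∪ B includes all elements in either set.
Elements from A: {7, 10, 12, 16, 35}
Elements from B not already included: {3, 4, 15, 19, 21, 22, 28, 29, 31}
A ∪ B = {3, 4, 7, 10, 12, 15, 16, 19, 21, 22, 28, 29, 31, 35}

{3, 4, 7, 10, 12, 15, 16, 19, 21, 22, 28, 29, 31, 35}


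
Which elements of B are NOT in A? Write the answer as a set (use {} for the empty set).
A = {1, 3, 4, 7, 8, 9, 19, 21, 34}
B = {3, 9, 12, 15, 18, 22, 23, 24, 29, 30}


Set A = {1, 3, 4, 7, 8, 9, 19, 21, 34}
Set B = {3, 9, 12, 15, 18, 22, 23, 24, 29, 30}
Check each element of B against A:
3 ∈ A, 9 ∈ A, 12 ∉ A (include), 15 ∉ A (include), 18 ∉ A (include), 22 ∉ A (include), 23 ∉ A (include), 24 ∉ A (include), 29 ∉ A (include), 30 ∉ A (include)
Elements of B not in A: {12, 15, 18, 22, 23, 24, 29, 30}

{12, 15, 18, 22, 23, 24, 29, 30}


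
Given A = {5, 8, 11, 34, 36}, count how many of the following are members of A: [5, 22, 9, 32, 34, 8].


Set A = {5, 8, 11, 34, 36}
Candidates: [5, 22, 9, 32, 34, 8]
Check each candidate:
5 ∈ A, 22 ∉ A, 9 ∉ A, 32 ∉ A, 34 ∈ A, 8 ∈ A
Count of candidates in A: 3

3


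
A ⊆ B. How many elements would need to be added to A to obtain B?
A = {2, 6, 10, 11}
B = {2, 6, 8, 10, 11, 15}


Set A = {2, 6, 10, 11}, |A| = 4
Set B = {2, 6, 8, 10, 11, 15}, |B| = 6
Since A ⊆ B: B \ A = {8, 15}
|B| - |A| = 6 - 4 = 2

2


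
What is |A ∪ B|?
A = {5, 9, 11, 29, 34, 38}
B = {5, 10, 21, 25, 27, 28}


Set A = {5, 9, 11, 29, 34, 38}, |A| = 6
Set B = {5, 10, 21, 25, 27, 28}, |B| = 6
A ∩ B = {5}, |A ∩ B| = 1
|A ∪ B| = |A| + |B| - |A ∩ B| = 6 + 6 - 1 = 11

11


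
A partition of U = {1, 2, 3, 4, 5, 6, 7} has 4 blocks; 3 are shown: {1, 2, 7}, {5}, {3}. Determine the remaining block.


U = {1, 2, 3, 4, 5, 6, 7}
Shown blocks: {1, 2, 7}, {5}, {3}
A partition's blocks are pairwise disjoint and cover U, so the missing block = U \ (union of shown blocks).
Union of shown blocks: {1, 2, 3, 5, 7}
Missing block = U \ (union) = {4, 6}

{4, 6}


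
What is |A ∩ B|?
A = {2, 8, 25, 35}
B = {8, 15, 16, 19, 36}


Set A = {2, 8, 25, 35}
Set B = {8, 15, 16, 19, 36}
A ∩ B = {8}
|A ∩ B| = 1

1


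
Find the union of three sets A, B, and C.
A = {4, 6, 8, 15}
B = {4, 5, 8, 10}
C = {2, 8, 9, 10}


Set A = {4, 6, 8, 15}
Set B = {4, 5, 8, 10}
Set C = {2, 8, 9, 10}
First, A ∪ B = {4, 5, 6, 8, 10, 15}
Then, (A ∪ B) ∪ C = {2, 4, 5, 6, 8, 9, 10, 15}

{2, 4, 5, 6, 8, 9, 10, 15}


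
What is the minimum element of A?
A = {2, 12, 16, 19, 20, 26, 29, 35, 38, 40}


Set A = {2, 12, 16, 19, 20, 26, 29, 35, 38, 40}
Elements in ascending order: 2, 12, 16, 19, 20, 26, 29, 35, 38, 40
The smallest element is 2.

2
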